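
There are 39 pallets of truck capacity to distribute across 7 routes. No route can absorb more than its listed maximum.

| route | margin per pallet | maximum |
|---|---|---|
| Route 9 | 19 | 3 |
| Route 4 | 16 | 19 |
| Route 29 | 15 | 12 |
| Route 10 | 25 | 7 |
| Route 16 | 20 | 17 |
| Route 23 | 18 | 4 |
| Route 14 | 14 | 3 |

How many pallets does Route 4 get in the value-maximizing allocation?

Highest margin per pallet first: Route 10 25 > Route 16 20 > Route 9 19 > Route 23 18 > Route 4 16 > Route 29 15 > Route 14 14.
Route 10 takes 7 to reach its cap of 7 → 32 left.
Route 16 takes 17 to reach its cap of 17 → 15 left.
Route 9: +3 to 3 (cap) → 12 left.
Route 23 takes 4 to reach its cap of 4 → 8 left.
Route 4 has room for 19 but only 8 remain, so it gets 8.

8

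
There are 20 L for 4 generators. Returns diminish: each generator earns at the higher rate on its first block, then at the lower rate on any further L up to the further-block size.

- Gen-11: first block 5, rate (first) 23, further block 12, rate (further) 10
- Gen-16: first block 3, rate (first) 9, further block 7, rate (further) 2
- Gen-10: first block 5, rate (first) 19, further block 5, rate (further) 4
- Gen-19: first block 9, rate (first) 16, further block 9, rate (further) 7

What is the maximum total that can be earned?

364

Rank every tier by rate: Gen-11/tier1 23 > Gen-10/tier1 19 > Gen-19/tier1 16 > Gen-11/tier2 10 > Gen-16/tier1 9 > Gen-19/tier2 7 > Gen-10/tier2 4 > Gen-16/tier2 2.
Fill Gen-11 tier1 block (5 at 23) → 15 left.
Gen-10 tier1 at 19: fill all 5 → 10 left.
Gen-19 tier1 at 16: fill all 9 → 1 left.
1 remain; put them into Gen-11 tier2 at 10.
Total = 23×5 + 19×5 + 16×9 + 10×1 = 364.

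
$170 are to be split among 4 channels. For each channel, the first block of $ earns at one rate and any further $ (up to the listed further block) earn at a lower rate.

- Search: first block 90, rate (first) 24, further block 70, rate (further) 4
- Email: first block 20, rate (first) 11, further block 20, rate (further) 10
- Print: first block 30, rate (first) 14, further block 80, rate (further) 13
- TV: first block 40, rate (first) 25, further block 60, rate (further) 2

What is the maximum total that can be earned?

3710

Rank every tier by rate: TV/T1 25 > Search/T1 24 > Print/T1 14 > Print/T2 13 > Email/T1 11 > Email/T2 10 > Search/T2 4 > TV/T2 2.
TV/T1 (25): +40 ; 130 left.
Search T1 at 24: fill all 90 ; 40 left.
Print/T1 (14): +30 ; 10 left.
Print T2 at 13: only 10 left, fill 10.
Total = 25×40 + 24×90 + 14×30 + 13×10 = 3710.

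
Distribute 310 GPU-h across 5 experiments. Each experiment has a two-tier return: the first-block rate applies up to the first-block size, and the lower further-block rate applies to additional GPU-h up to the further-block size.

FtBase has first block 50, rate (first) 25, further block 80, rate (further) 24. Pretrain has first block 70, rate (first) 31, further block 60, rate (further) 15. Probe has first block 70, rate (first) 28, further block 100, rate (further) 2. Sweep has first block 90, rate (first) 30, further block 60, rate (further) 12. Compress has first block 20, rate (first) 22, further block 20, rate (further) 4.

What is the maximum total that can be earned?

Treat each block as its own option and order by rate: Pretrain/first 31 > Sweep/first 30 > Probe/first 28 > FtBase/first 25 > FtBase/second 24 > Compress/first 22 > Pretrain/second 15 > Sweep/second 12 > Compress/second 4 > Probe/second 2.
Pretrain first at 31: fill all 70 — 240 left.
Sweep/first (30): +90 — 150 left.
Probe first at 28: fill all 70 — 80 left.
FtBase first at 25: fill all 50 — 30 left.
FtBase/second: +30 of 80 at 24; pool empty.
Total = 31×70 + 30×90 + 28×70 + 25×50 + 24×30 = 8800.

8800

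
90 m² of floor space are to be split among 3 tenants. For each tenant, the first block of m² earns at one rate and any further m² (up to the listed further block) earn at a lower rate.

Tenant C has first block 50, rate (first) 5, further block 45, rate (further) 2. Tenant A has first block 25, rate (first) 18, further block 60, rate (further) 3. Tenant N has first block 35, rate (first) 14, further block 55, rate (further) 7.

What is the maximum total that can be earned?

1150

Treat each block as its own option and order by rate: Tenant A/first 18 > Tenant N/first 14 > Tenant N/second 7 > Tenant C/first 5 > Tenant A/second 3 > Tenant C/second 2.
Fill Tenant A first block (25 at 18) → 65 left.
Fill Tenant N first block (35 at 14) → 30 left.
Tenant N second at 7: only 30 left, fill 30.
Total = 18×25 + 14×35 + 7×30 = 1150.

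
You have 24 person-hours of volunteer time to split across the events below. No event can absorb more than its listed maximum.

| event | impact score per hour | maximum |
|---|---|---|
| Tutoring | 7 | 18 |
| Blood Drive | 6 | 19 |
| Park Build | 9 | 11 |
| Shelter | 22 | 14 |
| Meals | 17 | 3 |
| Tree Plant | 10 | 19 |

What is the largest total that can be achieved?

Highest impact score per hour first: Shelter 22 > Meals 17 > Tree Plant 10 > Park Build 9 > Tutoring 7 > Blood Drive 6.
Give Shelter 14 to hit its cap of 14 ; 10 left.
Meals: +3 to 3 (cap) ; 7 left.
Tree Plant: +7 (room for 19) → 7. Pool exhausted.
Total = 22×14 + 17×3 + 10×7 = 429.

429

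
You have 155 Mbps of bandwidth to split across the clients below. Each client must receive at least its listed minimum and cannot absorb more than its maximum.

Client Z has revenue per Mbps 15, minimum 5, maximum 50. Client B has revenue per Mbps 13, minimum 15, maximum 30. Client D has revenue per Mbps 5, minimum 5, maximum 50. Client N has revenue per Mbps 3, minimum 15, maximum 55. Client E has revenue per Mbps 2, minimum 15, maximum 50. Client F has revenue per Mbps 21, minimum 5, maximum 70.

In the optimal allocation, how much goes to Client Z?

35

Meeting every minimum uses 5+15+5+15+15+5 = 60 Mbps, leaving 95.
Rank by revenue per Mbps: Client F 21 > Client Z 15 > Client B 13 > Client D 5 > Client N 3 > Client E 2.
Client F: +65 to 70 (cap) ; 30 left.
Client Z has room for 45 more but only 30 remain, so it gets 35.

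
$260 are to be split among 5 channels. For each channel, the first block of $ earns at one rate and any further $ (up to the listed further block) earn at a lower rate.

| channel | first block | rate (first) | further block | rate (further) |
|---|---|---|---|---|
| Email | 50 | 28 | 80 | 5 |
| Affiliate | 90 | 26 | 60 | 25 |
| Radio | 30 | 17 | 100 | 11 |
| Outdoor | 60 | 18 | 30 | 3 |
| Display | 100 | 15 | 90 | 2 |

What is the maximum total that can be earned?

Order all 10 blocks by rate: Email/tier1 28 > Affiliate/tier1 26 > Affiliate/tier2 25 > Outdoor/tier1 18 > Radio/tier1 17 > Display/tier1 15 > Radio/tier2 11 > Email/tier2 5 > Outdoor/tier2 3 > Display/tier2 2.
Fill Email tier1 block (50 at 28) — 210 left.
Fill Affiliate tier1 block (90 at 26) — 120 left.
Fill Affiliate tier2 block (60 at 25) — 60 left.
Fill Outdoor tier1 block (60 at 18) — 0 left.
Total = 28×50 + 26×90 + 25×60 + 18×60 = 6320.

6320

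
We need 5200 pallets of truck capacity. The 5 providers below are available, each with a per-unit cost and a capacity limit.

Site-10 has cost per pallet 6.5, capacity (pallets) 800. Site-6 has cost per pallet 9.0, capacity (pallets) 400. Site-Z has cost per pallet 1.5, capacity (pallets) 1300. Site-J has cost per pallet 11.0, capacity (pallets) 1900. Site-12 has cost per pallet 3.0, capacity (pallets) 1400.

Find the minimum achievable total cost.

Fill from the cheapest provider first.
Site-Z (1.5): use full 1300 → 3900 pallets to go.
Site-12 at 3.0: take all 1400 pallets → 2500 still needed.
Site-10 at 6.5: take all 800 pallets → 1700 still needed.
Site-6 at 9.0: take all 400 pallets → 1300 still needed.
Site-J at 11.0: take 1300 of its 1900 → requirement met.
Cost = 1300×1.5 + 1400×3.0 + 800×6.5 + 400×9.0 + 1300×11.0 = 29250.

29250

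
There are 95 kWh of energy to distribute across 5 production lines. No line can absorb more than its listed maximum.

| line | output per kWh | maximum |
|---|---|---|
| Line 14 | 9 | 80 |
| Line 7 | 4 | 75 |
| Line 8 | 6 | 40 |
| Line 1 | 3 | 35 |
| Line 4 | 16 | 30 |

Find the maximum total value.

1065

Order the production lines by output per kWh: Line 4 16 > Line 14 9 > Line 8 6 > Line 7 4 > Line 1 3.
Give Line 4 30 to hit its cap of 30 ; 65 left.
Only 65 left; Line 14 takes them to reach 65.
Total = 9×65 + 16×30 = 1065.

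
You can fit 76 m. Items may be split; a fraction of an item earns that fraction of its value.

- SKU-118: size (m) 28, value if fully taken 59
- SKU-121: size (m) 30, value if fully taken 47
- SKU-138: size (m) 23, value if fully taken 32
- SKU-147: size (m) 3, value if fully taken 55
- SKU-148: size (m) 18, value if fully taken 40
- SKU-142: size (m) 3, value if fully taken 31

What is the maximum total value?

Rank by value-to-size ratio: SKU-147 55/3≈18.3, SKU-142 31/3≈10.3, SKU-148 40/18≈2.22, SKU-118 59/28≈2.11, SKU-121 47/30≈1.57, SKU-138 32/23≈1.39.
All 3 m of SKU-147 fit (value 55) → 73 remain.
SKU-142: take in full, 3 m for value 31 → 70 left.
Take all of SKU-148 (18 m, value 40) → 52 m left.
SKU-118: take in full, 28 m for value 59 → 24 left.
Only 24 m remain; take 24/30 of SKU-121 for value 47×24/30 = 37.6.
Total value = 222.6.

222.6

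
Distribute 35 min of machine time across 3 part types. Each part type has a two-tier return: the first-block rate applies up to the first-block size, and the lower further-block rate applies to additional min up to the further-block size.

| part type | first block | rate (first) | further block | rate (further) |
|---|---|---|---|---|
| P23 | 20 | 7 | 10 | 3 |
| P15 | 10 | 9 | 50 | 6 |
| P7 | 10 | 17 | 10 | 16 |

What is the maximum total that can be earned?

455

Treat each block as its own option and order by rate: P7/T1 17 > P7/T2 16 > P15/T1 9 > P23/T1 7 > P15/T2 6 > P23/T2 3.
P7 T1 at 17: fill all 10 → 25 left.
Fill P7 T2 block (10 at 16) → 15 left.
P15 T1 at 9: fill all 10 → 5 left.
P23/T1: +5 of 20 at 7; pool empty.
Total = 17×10 + 16×10 + 9×10 + 7×5 = 455.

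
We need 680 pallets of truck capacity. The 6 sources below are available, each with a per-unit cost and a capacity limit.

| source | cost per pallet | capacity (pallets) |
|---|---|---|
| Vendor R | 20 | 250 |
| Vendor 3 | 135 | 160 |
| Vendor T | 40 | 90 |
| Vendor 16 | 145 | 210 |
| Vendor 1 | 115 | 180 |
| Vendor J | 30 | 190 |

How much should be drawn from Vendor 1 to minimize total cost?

150

Use sources in increasing cost order.
Vendor R (20): use full 250 ; 430 pallets to go.
Vendor J (30): use full 190 ; 240 pallets to go.
Take 90 from Vendor T at 40 ; need 150 more.
Take 150 from Vendor 1 at 115 to finish.
Vendor 3, Vendor 16: unused.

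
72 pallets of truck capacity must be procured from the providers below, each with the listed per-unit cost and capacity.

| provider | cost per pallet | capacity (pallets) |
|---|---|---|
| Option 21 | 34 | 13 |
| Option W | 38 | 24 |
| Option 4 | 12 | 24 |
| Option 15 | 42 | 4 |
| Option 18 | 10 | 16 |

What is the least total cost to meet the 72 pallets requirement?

1612

Use providers in increasing cost order.
Option 18 (10): use full 16 ; 56 pallets to go.
Take 24 from Option 4 at 12 ; need 32 more.
Option 21 at 34: take all 13 pallets ; 19 still needed.
Option W (38): take the remaining 19 ; done.
Option 15: unused.
Cost = 16×10 + 24×12 + 13×34 + 19×38 = 1612.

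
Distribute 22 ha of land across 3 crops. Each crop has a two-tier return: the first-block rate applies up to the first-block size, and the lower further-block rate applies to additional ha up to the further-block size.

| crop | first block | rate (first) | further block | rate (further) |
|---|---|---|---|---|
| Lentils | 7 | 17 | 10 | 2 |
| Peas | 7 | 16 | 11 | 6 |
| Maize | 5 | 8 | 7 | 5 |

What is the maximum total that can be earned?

Order all 6 blocks by rate: Lentils/T1 17 > Peas/T1 16 > Maize/T1 8 > Peas/T2 6 > Maize/T2 5 > Lentils/T2 2.
Lentils T1 at 17: fill all 7 → 15 left.
Peas/T1 (16): +7 → 8 left.
Maize/T1 (8): +5 → 3 left.
Peas/T2: +3 of 11 at 6; pool empty.
Total = 17×7 + 16×7 + 8×5 + 6×3 = 289.

289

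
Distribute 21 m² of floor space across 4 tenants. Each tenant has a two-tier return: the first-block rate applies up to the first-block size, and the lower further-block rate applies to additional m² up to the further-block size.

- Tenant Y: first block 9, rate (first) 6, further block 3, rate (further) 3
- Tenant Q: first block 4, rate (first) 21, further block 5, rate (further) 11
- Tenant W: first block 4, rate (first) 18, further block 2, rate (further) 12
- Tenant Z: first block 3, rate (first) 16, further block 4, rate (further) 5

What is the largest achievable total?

301

Rank every tier by rate: Tenant Q/first 21 > Tenant W/first 18 > Tenant Z/first 16 > Tenant W/second 12 > Tenant Q/second 11 > Tenant Y/first 6 > Tenant Z/second 5 > Tenant Y/second 3.
Tenant Q first at 21: fill all 4 → 17 left.
Fill Tenant W first block (4 at 18) → 13 left.
Tenant Z first at 16: fill all 3 → 10 left.
Tenant W/second (12): +2 → 8 left.
Tenant Q/second (11): +5 → 3 left.
Tenant Y first at 6: only 3 left, fill 3.
Total = 21×4 + 18×4 + 16×3 + 12×2 + 11×5 + 6×3 = 301.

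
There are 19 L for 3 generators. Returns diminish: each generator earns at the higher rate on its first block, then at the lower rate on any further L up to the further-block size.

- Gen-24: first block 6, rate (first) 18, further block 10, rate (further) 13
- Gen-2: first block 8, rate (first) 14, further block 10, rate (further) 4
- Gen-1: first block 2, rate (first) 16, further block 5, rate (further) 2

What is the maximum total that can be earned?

291

Rank every tier by rate: Gen-24/tier1 18 > Gen-1/tier1 16 > Gen-2/tier1 14 > Gen-24/tier2 13 > Gen-2/tier2 4 > Gen-1/tier2 2.
Gen-24/tier1 (18): +6 — 13 left.
Gen-1 tier1 at 16: fill all 2 — 11 left.
Fill Gen-2 tier1 block (8 at 14) — 3 left.
3 remain; put them into Gen-24 tier2 at 13.
Total = 18×6 + 16×2 + 14×8 + 13×3 = 291.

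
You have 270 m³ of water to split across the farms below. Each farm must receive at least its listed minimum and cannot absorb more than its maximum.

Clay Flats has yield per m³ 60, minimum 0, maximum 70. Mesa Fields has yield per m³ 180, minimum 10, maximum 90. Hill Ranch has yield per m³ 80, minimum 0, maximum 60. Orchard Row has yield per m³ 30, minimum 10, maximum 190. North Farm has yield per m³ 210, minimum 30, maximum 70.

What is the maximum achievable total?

38400

Meeting every minimum uses 0+10+0+10+30 = 50 m³, leaving 220.
Rank by yield per m³: North Farm 210 > Mesa Fields 180 > Hill Ranch 80 > Clay Flats 60 > Orchard Row 30.
North Farm: +40 to 70 (cap) ; 180 left.
Mesa Fields: +80 to 90 (cap) ; 100 left.
Hill Ranch: +60 to 60 (cap) ; 40 left.
Clay Flats has room for 70 more but only 40 remain, so it gets 40.
Total = 60×40 + 180×90 + 80×60 + 30×10 + 210×70 = 38400.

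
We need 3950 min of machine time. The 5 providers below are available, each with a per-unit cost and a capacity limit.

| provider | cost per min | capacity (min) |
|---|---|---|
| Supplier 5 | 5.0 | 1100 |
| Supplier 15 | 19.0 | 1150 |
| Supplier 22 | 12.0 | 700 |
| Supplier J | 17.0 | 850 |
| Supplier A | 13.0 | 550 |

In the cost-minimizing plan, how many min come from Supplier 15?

Fill from the cheapest provider first.
Take 1100 from Supplier 5 at 5.0 — need 2850 more.
Take 700 from Supplier 22 at 12.0 — need 2150 more.
Take 550 from Supplier A at 13.0 — need 1600 more.
Supplier J (17.0): use full 850 — 750 min to go.
Supplier 15 (19.0): take the remaining 750 — done.

750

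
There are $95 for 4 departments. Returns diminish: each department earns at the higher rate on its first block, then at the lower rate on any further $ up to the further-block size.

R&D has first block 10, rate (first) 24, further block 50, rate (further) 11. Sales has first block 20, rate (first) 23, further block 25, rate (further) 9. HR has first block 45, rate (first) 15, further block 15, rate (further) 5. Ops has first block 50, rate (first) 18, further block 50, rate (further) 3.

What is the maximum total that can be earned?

1825

Treat each block as its own option and order by rate: R&D/first 24 > Sales/first 23 > Ops/first 18 > HR/first 15 > R&D/second 11 > Sales/second 9 > HR/second 5 > Ops/second 3.
R&D first at 24: fill all 10 → 85 left.
Sales first at 23: fill all 20 → 65 left.
Ops/first (18): +50 → 15 left.
HR first at 15: only 15 left, fill 15.
Total = 24×10 + 23×20 + 18×50 + 15×15 = 1825.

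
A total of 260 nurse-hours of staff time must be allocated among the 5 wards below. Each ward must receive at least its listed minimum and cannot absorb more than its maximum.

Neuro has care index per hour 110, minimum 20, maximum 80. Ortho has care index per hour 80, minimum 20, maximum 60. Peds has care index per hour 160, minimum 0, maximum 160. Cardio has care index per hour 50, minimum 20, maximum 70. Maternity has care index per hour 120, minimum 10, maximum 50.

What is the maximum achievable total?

35200

Meeting every minimum uses 20+20+0+20+10 = 70 nurse-hours, leaving 190.
Order the wards by care index per hour: Peds 160 > Maternity 120 > Neuro 110 > Ortho 80 > Cardio 50.
Peds takes 160 more to reach its cap of 160 ; 30 left.
Maternity has room for 40 more but only 30 remain, so it gets 40.
Total = 110×20 + 80×20 + 160×160 + 50×20 + 120×40 = 35200.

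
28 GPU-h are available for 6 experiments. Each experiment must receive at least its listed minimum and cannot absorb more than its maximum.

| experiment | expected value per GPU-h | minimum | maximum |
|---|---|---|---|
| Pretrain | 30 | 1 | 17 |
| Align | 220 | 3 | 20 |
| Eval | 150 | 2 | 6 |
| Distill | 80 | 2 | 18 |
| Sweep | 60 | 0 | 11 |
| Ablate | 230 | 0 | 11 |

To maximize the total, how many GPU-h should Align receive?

Meeting every minimum uses 1+3+2+2+0+0 = 8 GPU-h, leaving 20.
Highest expected value per GPU-h first: Ablate 230 > Align 220 > Eval 150 > Distill 80 > Sweep 60 > Pretrain 30.
Give Ablate 11 more to hit its cap of 11 → 9 left.
Only 9 left; Align takes them to reach 12.

12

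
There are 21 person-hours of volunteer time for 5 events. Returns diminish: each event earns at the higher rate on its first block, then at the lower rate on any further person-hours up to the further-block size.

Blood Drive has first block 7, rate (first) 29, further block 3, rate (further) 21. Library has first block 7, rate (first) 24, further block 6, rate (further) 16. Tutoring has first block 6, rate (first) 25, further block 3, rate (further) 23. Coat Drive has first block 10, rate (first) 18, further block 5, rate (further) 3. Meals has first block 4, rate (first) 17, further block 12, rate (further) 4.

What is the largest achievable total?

Order all 10 blocks by rate: Blood Drive/tier1 29 > Tutoring/tier1 25 > Library/tier1 24 > Tutoring/tier2 23 > Blood Drive/tier2 21 > Coat Drive/tier1 18 > Meals/tier1 17 > Library/tier2 16 > Meals/tier2 4 > Coat Drive/tier2 3.
Blood Drive/tier1 (29): +7 — 14 left.
Tutoring tier1 at 25: fill all 6 — 8 left.
Library/tier1 (24): +7 — 1 left.
1 remain; put them into Tutoring tier2 at 23.
Total = 29×7 + 25×6 + 24×7 + 23×1 = 544.

544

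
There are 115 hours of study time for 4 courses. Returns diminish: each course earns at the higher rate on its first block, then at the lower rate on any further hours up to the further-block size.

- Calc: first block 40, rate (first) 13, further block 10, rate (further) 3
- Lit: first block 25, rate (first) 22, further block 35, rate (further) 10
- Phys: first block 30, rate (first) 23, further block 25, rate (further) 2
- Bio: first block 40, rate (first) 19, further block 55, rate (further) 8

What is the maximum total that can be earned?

2260

Rank every tier by rate: Phys/T1 23 > Lit/T1 22 > Bio/T1 19 > Calc/T1 13 > Lit/T2 10 > Bio/T2 8 > Calc/T2 3 > Phys/T2 2.
Phys T1 at 23: fill all 30 → 85 left.
Fill Lit T1 block (25 at 22) → 60 left.
Bio T1 at 19: fill all 40 → 20 left.
Calc/T1: +20 of 40 at 13; pool empty.
Total = 23×30 + 22×25 + 19×40 + 13×20 = 2260.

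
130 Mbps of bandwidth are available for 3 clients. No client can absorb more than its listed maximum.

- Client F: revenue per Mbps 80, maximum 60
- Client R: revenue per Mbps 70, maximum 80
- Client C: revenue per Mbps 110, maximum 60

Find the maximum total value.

Highest revenue per Mbps first: Client C 110 > Client F 80 > Client R 70.
Client C takes 60 to reach its cap of 60 — 70 left.
Client F takes 60 to reach its cap of 60 — 10 left.
Client R has room for 80 but only 10 remain, so it gets 10.
Total = 80×60 + 70×10 + 110×60 = 12100.

12100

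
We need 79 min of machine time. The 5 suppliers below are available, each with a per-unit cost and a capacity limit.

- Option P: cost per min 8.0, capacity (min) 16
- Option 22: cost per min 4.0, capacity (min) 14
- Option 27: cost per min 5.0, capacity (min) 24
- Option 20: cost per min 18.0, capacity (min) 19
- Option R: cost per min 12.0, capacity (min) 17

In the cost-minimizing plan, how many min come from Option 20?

8

Use suppliers in increasing cost order.
Option 22 at 4.0: take all 14 min → 65 still needed.
Option 27 (5.0): use full 24 → 41 min to go.
Take 16 from Option P at 8.0 → need 25 more.
Option R (12.0): use full 17 → 8 min to go.
Option 20 at 18.0: take 8 of its 19 → requirement met.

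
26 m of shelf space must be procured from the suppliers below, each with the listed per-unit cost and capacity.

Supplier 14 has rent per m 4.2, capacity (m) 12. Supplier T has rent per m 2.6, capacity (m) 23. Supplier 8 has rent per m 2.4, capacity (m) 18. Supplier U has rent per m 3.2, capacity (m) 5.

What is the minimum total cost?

64

Cheapest first:
Take 18 from Supplier 8 at 2.4 — need 8 more.
Take 8 from Supplier T at 2.6 to finish.
Supplier U, Supplier 14: unused.
Cost = 18×2.4 + 8×2.6 = 64.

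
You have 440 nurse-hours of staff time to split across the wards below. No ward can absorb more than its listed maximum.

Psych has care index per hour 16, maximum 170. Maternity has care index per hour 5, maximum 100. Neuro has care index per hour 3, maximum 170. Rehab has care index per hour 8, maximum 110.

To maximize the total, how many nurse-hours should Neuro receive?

60

Rank by care index per hour: Psych 16 > Rehab 8 > Maternity 5 > Neuro 3.
Give Psych 170 to hit its cap of 170 → 270 left.
Rehab takes 110 to reach its cap of 110 → 160 left.
Maternity: +100 to 100 (cap) → 60 left.
Neuro has room for 170 but only 60 remain, so it gets 60.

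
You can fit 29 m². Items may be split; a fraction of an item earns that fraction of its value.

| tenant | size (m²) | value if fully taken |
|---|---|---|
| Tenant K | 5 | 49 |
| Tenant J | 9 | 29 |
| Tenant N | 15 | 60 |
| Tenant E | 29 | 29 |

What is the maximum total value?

138

Sort by value density: Tenant K 49/5≈9.8, Tenant N 60/15≈4, Tenant J 29/9≈3.22, Tenant E 29/29≈1.
Tenant K: take in full, 5 m² for value 49 → 24 left.
Tenant N: take in full, 15 m² for value 60 → 9 left.
All 9 m² of Tenant J fit (value 29) → 0 remain.
Total value = 138.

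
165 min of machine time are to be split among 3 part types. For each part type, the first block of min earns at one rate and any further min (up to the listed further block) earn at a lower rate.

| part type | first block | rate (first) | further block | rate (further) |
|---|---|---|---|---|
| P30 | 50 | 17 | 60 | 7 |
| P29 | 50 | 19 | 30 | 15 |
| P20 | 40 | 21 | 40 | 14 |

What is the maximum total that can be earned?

3015

Order all 6 blocks by rate: P20/T1 21 > P29/T1 19 > P30/T1 17 > P29/T2 15 > P20/T2 14 > P30/T2 7.
Fill P20 T1 block (40 at 21) — 125 left.
Fill P29 T1 block (50 at 19) — 75 left.
P30 T1 at 17: fill all 50 — 25 left.
P29/T2: +25 of 30 at 15; pool empty.
Total = 21×40 + 19×50 + 17×50 + 15×25 = 3015.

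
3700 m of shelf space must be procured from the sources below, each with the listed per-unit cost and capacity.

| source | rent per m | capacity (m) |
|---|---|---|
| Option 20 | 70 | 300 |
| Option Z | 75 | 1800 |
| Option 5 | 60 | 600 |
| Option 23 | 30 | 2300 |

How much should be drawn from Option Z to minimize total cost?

500

Fill from the cheapest source first.
Option 23 (30): use full 2300 — 1400 m to go.
Option 5 at 60: take all 600 m — 800 still needed.
Option 20 at 70: take all 300 m — 500 still needed.
Option Z (75): take the remaining 500 — done.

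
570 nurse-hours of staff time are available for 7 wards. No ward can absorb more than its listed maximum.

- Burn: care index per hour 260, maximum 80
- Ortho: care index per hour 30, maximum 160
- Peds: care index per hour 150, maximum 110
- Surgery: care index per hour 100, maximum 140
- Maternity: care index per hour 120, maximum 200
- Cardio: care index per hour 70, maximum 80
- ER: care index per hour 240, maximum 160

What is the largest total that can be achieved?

101700

Rank by care index per hour: Burn 260 > ER 240 > Peds 150 > Maternity 120 > Surgery 100 > Cardio 70 > Ortho 30.
Burn takes 80 to reach its cap of 80 — 490 left.
Give ER 160 to hit its cap of 160 — 330 left.
Give Peds 110 to hit its cap of 110 — 220 left.
Maternity takes 200 to reach its cap of 200 — 20 left.
Only 20 left; Surgery takes them to reach 20.
Total = 260×80 + 150×110 + 100×20 + 120×200 + 240×160 = 101700.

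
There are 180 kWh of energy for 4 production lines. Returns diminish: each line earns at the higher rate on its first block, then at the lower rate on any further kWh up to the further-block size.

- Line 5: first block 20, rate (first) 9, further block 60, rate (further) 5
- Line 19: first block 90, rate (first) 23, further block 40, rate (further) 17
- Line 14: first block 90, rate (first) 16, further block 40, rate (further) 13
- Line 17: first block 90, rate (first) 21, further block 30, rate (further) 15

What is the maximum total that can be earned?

Rank every tier by rate: Line 19/first 23 > Line 17/first 21 > Line 19/second 17 > Line 14/first 16 > Line 17/second 15 > Line 14/second 13 > Line 5/first 9 > Line 5/second 5.
Line 19/first (23): +90 → 90 left.
Line 17/first (21): +90 → 0 left.
Total = 23×90 + 21×90 = 3960.

3960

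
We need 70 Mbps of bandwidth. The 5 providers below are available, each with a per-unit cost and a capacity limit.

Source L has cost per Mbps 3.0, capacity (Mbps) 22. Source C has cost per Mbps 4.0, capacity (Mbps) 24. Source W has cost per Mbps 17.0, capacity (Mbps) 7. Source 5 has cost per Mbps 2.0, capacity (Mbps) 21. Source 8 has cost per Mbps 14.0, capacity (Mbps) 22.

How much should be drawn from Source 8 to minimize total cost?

Cheapest first:
Take 21 from Source 5 at 2.0 → need 49 more.
Source L (3.0): use full 22 → 27 Mbps to go.
Take 24 from Source C at 4.0 → need 3 more.
Source 8 at 14.0: take 3 of its 22 → requirement met.
Source W: unused.

3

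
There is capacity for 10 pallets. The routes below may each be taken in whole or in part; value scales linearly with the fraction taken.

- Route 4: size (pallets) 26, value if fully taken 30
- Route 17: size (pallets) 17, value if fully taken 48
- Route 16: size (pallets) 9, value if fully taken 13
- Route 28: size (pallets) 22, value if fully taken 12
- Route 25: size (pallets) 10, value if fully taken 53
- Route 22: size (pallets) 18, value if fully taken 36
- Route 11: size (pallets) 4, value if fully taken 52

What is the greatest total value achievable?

Sort by value density: Route 11 52/4≈13, Route 25 53/10≈5.3, Route 17 48/17≈2.82, Route 22 36/18≈2, Route 16 13/9≈1.44, Route 4 30/26≈1.15, Route 28 12/22≈0.545.
Route 11: take in full, 4 pallets for value 52 → 6 left.
Only 6 pallets remain; take 6/10 of Route 25 for value 53×6/10 = 31.8.
Total value = 83.8.

83.8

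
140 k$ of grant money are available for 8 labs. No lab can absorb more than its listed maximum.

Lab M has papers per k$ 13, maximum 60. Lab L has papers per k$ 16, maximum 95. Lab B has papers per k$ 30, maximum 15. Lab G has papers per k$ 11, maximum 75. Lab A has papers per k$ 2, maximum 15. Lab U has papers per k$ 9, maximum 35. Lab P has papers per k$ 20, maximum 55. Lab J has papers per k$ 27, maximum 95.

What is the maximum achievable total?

3615

Order the labs by papers per k$: Lab B 30 > Lab J 27 > Lab P 20 > Lab L 16 > Lab M 13 > Lab G 11 > Lab U 9 > Lab A 2.
Lab B takes 15 to reach its cap of 15 → 125 left.
Give Lab J 95 to hit its cap of 95 → 30 left.
Only 30 left; Lab P takes them to reach 30.
Total = 30×15 + 20×30 + 27×95 = 3615.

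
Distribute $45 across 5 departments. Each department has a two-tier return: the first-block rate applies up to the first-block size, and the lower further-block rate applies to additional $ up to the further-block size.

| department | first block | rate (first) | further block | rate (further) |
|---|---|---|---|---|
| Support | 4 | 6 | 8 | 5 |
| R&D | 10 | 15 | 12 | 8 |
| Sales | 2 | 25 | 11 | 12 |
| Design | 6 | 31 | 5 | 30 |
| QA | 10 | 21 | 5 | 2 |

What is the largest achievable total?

Rank every tier by rate: Design/first 31 > Design/second 30 > Sales/first 25 > QA/first 21 > R&D/first 15 > Sales/second 12 > R&D/second 8 > Support/first 6 > Support/second 5 > QA/second 2.
Design/first (31): +6 → 39 left.
Design/second (30): +5 → 34 left.
Fill Sales first block (2 at 25) → 32 left.
Fill QA first block (10 at 21) → 22 left.
R&D/first (15): +10 → 12 left.
Fill Sales second block (11 at 12) → 1 left.
R&D/second: +1 of 12 at 8; pool empty.
Total = 31×6 + 30×5 + 25×2 + 21×10 + 15×10 + 12×11 + 8×1 = 886.

886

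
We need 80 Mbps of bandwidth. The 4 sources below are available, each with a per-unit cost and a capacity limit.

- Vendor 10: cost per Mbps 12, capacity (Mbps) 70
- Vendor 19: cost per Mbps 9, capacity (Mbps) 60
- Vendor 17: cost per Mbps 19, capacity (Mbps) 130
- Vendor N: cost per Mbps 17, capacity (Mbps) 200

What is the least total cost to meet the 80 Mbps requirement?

780

Fill from the cheapest source first.
Take 60 from Vendor 19 at 9 — need 20 more.
Vendor 10 at 12: take 20 of its 70 — requirement met.
Vendor N, Vendor 17: unused.
Cost = 60×9 + 20×12 = 780.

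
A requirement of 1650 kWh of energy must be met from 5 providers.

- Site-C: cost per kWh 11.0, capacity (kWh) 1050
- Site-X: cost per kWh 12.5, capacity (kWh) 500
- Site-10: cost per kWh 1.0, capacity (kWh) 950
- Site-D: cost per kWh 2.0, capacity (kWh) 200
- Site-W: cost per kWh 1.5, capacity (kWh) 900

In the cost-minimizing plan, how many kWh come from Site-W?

Cheapest first:
Site-10 at 1.0: take all 950 kWh → 700 still needed.
Site-W (1.5): take the remaining 700 → done.
Site-D, Site-C, Site-X: unused.

700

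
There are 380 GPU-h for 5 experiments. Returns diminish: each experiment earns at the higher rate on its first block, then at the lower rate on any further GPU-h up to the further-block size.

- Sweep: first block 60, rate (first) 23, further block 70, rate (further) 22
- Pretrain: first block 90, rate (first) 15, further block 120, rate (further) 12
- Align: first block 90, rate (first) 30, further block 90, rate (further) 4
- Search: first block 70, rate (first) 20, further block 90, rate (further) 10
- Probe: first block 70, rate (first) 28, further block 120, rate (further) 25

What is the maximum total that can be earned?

9920

Treat each block as its own option and order by rate: Align/tier1 30 > Probe/tier1 28 > Probe/tier2 25 > Sweep/tier1 23 > Sweep/tier2 22 > Search/tier1 20 > Pretrain/tier1 15 > Pretrain/tier2 12 > Search/tier2 10 > Align/tier2 4.
Fill Align tier1 block (90 at 30) — 290 left.
Probe tier1 at 28: fill all 70 — 220 left.
Fill Probe tier2 block (120 at 25) — 100 left.
Fill Sweep tier1 block (60 at 23) — 40 left.
Sweep tier2 at 22: only 40 left, fill 40.
Total = 30×90 + 28×70 + 25×120 + 23×60 + 22×40 = 9920.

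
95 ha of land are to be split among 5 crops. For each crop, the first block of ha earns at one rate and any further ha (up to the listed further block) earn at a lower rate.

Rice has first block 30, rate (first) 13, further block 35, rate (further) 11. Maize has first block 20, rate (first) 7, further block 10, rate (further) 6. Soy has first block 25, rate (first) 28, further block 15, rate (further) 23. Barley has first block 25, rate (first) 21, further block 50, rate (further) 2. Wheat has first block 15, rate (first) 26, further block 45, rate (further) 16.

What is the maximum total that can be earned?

2200

Rank every tier by rate: Soy/T1 28 > Wheat/T1 26 > Soy/T2 23 > Barley/T1 21 > Wheat/T2 16 > Rice/T1 13 > Rice/T2 11 > Maize/T1 7 > Maize/T2 6 > Barley/T2 2.
Fill Soy T1 block (25 at 28) → 70 left.
Fill Wheat T1 block (15 at 26) → 55 left.
Fill Soy T2 block (15 at 23) → 40 left.
Fill Barley T1 block (25 at 21) → 15 left.
Wheat T2 at 16: only 15 left, fill 15.
Total = 28×25 + 26×15 + 23×15 + 21×25 + 16×15 = 2200.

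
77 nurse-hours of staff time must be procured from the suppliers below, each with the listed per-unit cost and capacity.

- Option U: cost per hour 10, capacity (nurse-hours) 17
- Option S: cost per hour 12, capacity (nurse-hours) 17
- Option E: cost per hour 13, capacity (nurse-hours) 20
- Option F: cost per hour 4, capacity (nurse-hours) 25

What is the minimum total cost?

708

Cheapest first:
Take 25 from Option F at 4 → need 52 more.
Option U at 10: take all 17 nurse-hours → 35 still needed.
Option S at 12: take all 17 nurse-hours → 18 still needed.
Option E (13): take the remaining 18 → done.
Cost = 25×4 + 17×10 + 17×12 + 18×13 = 708.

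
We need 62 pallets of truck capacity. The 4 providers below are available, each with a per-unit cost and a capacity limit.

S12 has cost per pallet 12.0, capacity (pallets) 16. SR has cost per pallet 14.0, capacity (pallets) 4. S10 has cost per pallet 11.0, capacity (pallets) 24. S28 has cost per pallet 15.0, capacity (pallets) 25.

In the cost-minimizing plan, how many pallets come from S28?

Fill from the cheapest provider first.
S10 at 11.0: take all 24 pallets ; 38 still needed.
Take 16 from S12 at 12.0 ; need 22 more.
SR (14.0): use full 4 ; 18 pallets to go.
Take 18 from S28 at 15.0 to finish.

18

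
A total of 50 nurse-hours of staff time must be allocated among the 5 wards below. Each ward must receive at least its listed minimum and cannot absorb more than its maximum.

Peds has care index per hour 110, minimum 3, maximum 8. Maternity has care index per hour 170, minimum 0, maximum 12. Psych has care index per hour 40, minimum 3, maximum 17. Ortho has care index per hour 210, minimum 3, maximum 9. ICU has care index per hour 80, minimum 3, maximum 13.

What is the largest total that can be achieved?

Meeting every minimum uses 3+0+3+3+3 = 12 nurse-hours, leaving 38.
Order the wards by care index per hour: Ortho 210 > Maternity 170 > Peds 110 > ICU 80 > Psych 40.
Ortho takes 6 more to reach its cap of 9 ; 32 left.
Maternity: +12 to 12 (cap) ; 20 left.
Peds takes 5 more to reach its cap of 8 ; 15 left.
ICU takes 10 more to reach its cap of 13 ; 5 left.
Psych: +5 (room for 14) → 8. Pool exhausted.
Total = 110×8 + 170×12 + 40×8 + 210×9 + 80×13 = 6170.

6170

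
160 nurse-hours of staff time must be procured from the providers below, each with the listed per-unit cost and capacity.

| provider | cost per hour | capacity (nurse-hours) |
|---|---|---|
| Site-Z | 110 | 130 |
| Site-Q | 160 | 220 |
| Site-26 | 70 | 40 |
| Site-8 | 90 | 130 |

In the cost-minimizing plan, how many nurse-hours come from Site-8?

120

Use providers in increasing cost order.
Site-26 (70): use full 40 — 120 nurse-hours to go.
Site-8 at 90: take 120 of its 130 — requirement met.
Site-Z, Site-Q: unused.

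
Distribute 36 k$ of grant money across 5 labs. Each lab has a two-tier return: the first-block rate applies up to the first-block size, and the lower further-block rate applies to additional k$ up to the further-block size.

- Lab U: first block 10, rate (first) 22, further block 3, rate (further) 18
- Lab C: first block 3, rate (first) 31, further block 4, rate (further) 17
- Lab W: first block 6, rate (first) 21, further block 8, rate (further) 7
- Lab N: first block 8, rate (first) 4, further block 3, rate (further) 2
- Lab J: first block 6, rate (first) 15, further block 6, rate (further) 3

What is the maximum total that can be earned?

Treat each block as its own option and order by rate: Lab C/first 31 > Lab U/first 22 > Lab W/first 21 > Lab U/second 18 > Lab C/second 17 > Lab J/first 15 > Lab W/second 7 > Lab N/first 4 > Lab J/second 3 > Lab N/second 2.
Lab C first at 31: fill all 3 — 33 left.
Lab U first at 22: fill all 10 — 23 left.
Fill Lab W first block (6 at 21) — 17 left.
Fill Lab U second block (3 at 18) — 14 left.
Fill Lab C second block (4 at 17) — 10 left.
Fill Lab J first block (6 at 15) — 4 left.
Lab W second at 7: only 4 left, fill 4.
Total = 31×3 + 22×10 + 21×6 + 18×3 + 17×4 + 15×6 + 7×4 = 679.

679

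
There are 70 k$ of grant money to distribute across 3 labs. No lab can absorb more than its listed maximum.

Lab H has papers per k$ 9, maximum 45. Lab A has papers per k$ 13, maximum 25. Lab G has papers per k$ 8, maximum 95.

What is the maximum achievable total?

730

Rank by papers per k$: Lab A 13 > Lab H 9 > Lab G 8.
Give Lab A 25 to hit its cap of 25 — 45 left.
Lab H: +45 to 45 (cap) — 0 left.
Total = 9×45 + 13×25 = 730.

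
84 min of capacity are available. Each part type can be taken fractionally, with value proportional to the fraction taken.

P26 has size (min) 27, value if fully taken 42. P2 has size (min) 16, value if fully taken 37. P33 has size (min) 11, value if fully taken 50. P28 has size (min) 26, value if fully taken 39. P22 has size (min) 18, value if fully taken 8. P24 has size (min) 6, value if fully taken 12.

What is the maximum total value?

177

Sort by value density: P33 50/11≈4.55, P2 37/16≈2.31, P24 12/6≈2, P26 42/27≈1.56, P28 39/26≈1.5, P22 8/18≈0.444.
Take all of P33 (11 min, value 50) — 73 min left.
Take all of P2 (16 min, value 37) — 57 min left.
Take all of P24 (6 min, value 12) — 51 min left.
All 27 min of P26 fit (value 42) — 24 remain.
24 min left: a 24/26 share of P28 gives 39×24/26 = 36.
Total value = 177.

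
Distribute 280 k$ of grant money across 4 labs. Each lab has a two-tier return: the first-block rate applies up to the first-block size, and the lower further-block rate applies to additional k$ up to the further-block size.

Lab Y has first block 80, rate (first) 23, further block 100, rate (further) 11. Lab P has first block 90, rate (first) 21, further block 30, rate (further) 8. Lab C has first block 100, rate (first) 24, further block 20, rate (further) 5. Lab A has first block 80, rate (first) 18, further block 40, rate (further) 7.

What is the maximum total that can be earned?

Treat each block as its own option and order by rate: Lab C/tier1 24 > Lab Y/tier1 23 > Lab P/tier1 21 > Lab A/tier1 18 > Lab Y/tier2 11 > Lab P/tier2 8 > Lab A/tier2 7 > Lab C/tier2 5.
Lab C/tier1 (24): +100 → 180 left.
Lab Y tier1 at 23: fill all 80 → 100 left.
Fill Lab P tier1 block (90 at 21) → 10 left.
10 remain; put them into Lab A tier1 at 18.
Total = 24×100 + 23×80 + 21×90 + 18×10 = 6310.

6310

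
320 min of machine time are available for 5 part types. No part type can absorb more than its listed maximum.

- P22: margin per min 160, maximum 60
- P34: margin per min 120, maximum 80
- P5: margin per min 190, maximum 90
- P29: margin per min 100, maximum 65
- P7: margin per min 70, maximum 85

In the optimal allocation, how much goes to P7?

25

Rank by margin per min: P5 190 > P22 160 > P34 120 > P29 100 > P7 70.
P5: +90 to 90 (cap) → 230 left.
Give P22 60 to hit its cap of 60 → 170 left.
P34 takes 80 to reach its cap of 80 → 90 left.
P29: +65 to 65 (cap) → 25 left.
Only 25 left; P7 takes them to reach 25.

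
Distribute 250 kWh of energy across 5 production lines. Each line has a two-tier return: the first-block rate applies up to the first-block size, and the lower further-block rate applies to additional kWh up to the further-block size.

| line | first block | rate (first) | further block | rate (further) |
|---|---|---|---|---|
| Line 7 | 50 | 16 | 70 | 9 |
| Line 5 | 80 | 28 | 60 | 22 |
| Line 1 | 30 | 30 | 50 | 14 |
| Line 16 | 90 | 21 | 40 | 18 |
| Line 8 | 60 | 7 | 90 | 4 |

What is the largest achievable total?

Treat each block as its own option and order by rate: Line 1/T1 30 > Line 5/T1 28 > Line 5/T2 22 > Line 16/T1 21 > Line 16/T2 18 > Line 7/T1 16 > Line 1/T2 14 > Line 7/T2 9 > Line 8/T1 7 > Line 8/T2 4.
Fill Line 1 T1 block (30 at 30) ; 220 left.
Line 5 T1 at 28: fill all 80 ; 140 left.
Fill Line 5 T2 block (60 at 22) ; 80 left.
80 remain; put them into Line 16 T1 at 21.
Total = 30×30 + 28×80 + 22×60 + 21×80 = 6140.

6140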